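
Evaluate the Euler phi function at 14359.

14104

Factor: 14359 = 83 · 173.
φ(14359) = (83−1) · (173−1) = 82 · 172 = 14104.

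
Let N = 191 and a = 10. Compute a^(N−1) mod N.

1

10^1 ≡ 10 (mod 191)
10^2 ≡ 10^2 = 100 ≡ 100 (mod 191)
10^4 ≡ 100^2 = 10000 ≡ 68 (mod 191)
10^8 ≡ 68^2 = 4624 ≡ 40 (mod 191)
10^16 ≡ 40^2 = 1600 ≡ 72 (mod 191)
10^32 ≡ 72^2 = 5184 ≡ 27 (mod 191)
10^64 ≡ 27^2 = 729 ≡ 156 (mod 191)
10^128 ≡ 156^2 = 24336 ≡ 79 (mod 191)
190 = 128 + 32 + 16 + 8 + 4 + 2 in binary powers of 2.
So 10^190 ≡ 79 · 27 · 72 · 40 · 68 · 100 ≡ 1 (mod 191).
Since the result is 1, base 10 gives no evidence that 191 is composite.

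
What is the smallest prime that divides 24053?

67

24053 is odd.
Digit sum 14, not divisible by 3.
Ends in 3: not divisible by 5.
7: 24053 = 7·3436 + 1
11: 24053 = 11·2186 + 7
13: 24053 = 13·1850 + 3
17: 24053 = 17·1414 + 15
19: 24053 = 19·1265 + 18
23: 24053 = 23·1045 + 18
29: 24053 = 29·829 + 12
31: 24053 = 31·775 + 28
37: 24053 = 37·650 + 3
41: 24053 = 41·586 + 27
43: 24053 = 43·559 + 16
47: 24053 = 47·511 + 36
53: 24053 = 53·453 + 44
59: 24053 = 59·407 + 40
61: 24053 = 61·394 + 19
67: 24053 = 67·359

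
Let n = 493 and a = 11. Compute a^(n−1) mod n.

11^1 ≡ 11 (mod 493)
11^2 ≡ 11^2 = 121 ≡ 121 (mod 493)
11^4 ≡ 121^2 = 14641 ≡ 344 (mod 493)
11^8 ≡ 344^2 = 118336 ≡ 16 (mod 493)
11^16 ≡ 16^2 = 256 ≡ 256 (mod 493)
11^32 ≡ 256^2 = 65536 ≡ 460 (mod 493)
11^64 ≡ 460^2 = 211600 ≡ 103 (mod 493)
11^128 ≡ 103^2 = 10609 ≡ 256 (mod 493)
11^256 ≡ 256^2 = 65536 ≡ 460 (mod 493)
492 = 256 + 128 + 64 + 32 + 8 + 4 in binary powers of 2.
So 11^492 ≡ 460 · 256 · 103 · 460 · 16 · 344 ≡ 285 (mod 493).
Since 285 ≠ 1, base 11 is a Fermat witness: 493 is composite.

285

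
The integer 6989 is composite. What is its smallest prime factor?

6989 is odd.
Digit sum 32, not divisible by 3.
Ends in 9: not divisible by 5.
7: 6989 = 7·998 + 3
11: 6989 = 11·635 + 4
13: 6989 = 13·537 + 8
17: 6989 = 17·411 + 2
19: 6989 = 19·367 + 16
23: 6989 = 23·303 + 20
29: 6989 = 29·241

29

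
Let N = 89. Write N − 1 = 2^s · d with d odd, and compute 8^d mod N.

1

89 − 1 = 88 = 2^3 · 11, so d = 11.
8^1 ≡ 8 (mod 89)
8^2 ≡ 8^2 = 64 ≡ 64 (mod 89)
8^4 ≡ 64^2 = 4096 ≡ 2 (mod 89)
8^8 ≡ 2^2 = 4 ≡ 4 (mod 89)
11 = 8 + 2 + 1 in binary powers of 2.
So 8^11 ≡ 4 · 64 · 8 ≡ 1 (mod 89).
Since 8^d ≡ 1 (mod 89), base 8 does not prove 89 composite.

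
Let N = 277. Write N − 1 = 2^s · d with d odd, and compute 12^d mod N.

277 − 1 = 276 = 2^2 · 69, so d = 69.
12^1 ≡ 12 (mod 277)
12^2 ≡ 12^2 = 144 ≡ 144 (mod 277)
12^4 ≡ 144^2 = 20736 ≡ 238 (mod 277)
12^8 ≡ 238^2 = 56644 ≡ 136 (mod 277)
12^16 ≡ 136^2 = 18496 ≡ 214 (mod 277)
12^32 ≡ 214^2 = 45796 ≡ 91 (mod 277)
12^64 ≡ 91^2 = 8281 ≡ 248 (mod 277)
69 = 64 + 4 + 1 in binary powers of 2.
So 12^69 ≡ 248 · 238 · 12 ≡ 276 (mod 277).
Since 12^d ≡ 276 (mod 277), base 12 does not prove 277 composite.

276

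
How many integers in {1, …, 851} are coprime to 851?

Factor: 851 = 23 · 37.
φ(851) = (23−1) · (37−1) = 22 · 36 = 792.

792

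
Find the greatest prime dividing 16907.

16907 = 11 · 1537
1537 = 29 · 53
53 is prime.
So 16907 = 11 · 29 · 53; the largest prime factor is 53.

53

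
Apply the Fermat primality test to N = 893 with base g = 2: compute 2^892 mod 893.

2^1 ≡ 2 (mod 893)
2^2 ≡ 2^2 = 4 ≡ 4 (mod 893)
2^4 ≡ 4^2 = 16 ≡ 16 (mod 893)
2^8 ≡ 16^2 = 256 ≡ 256 (mod 893)
2^16 ≡ 256^2 = 65536 ≡ 347 (mod 893)
2^32 ≡ 347^2 = 120409 ≡ 747 (mod 893)
2^64 ≡ 747^2 = 558009 ≡ 777 (mod 893)
2^128 ≡ 777^2 = 603729 ≡ 61 (mod 893)
2^256 ≡ 61^2 = 3721 ≡ 149 (mod 893)
2^512 ≡ 149^2 = 22201 ≡ 769 (mod 893)
892 = 512 + 256 + 64 + 32 + 16 + 8 + 4 in binary powers of 2.
So 2^892 ≡ 769 · 149 · 777 · 747 · 347 · 256 · 16 ≡ 777 (mod 893).
Since 777 ≠ 1, base 2 is a Fermat witness: 893 is composite.

777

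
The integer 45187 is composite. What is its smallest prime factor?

45187 is odd.
Digit sum 25, not divisible by 3.
Ends in 7: not divisible by 5.
7: 45187 = 7·6455 + 2
11: 45187 = 11·4107 + 10
13: 45187 = 13·3475 + 12
17: 45187 = 17·2658 + 1
19: 45187 = 19·2378 + 5
23: 45187 = 23·1964 + 15
29: 45187 = 29·1558 + 5
31: 45187 = 31·1457 + 20
37: 45187 = 37·1221 + 10
41: 45187 = 41·1102 + 5
43: 45187 = 43·1050 + 37
47: 45187 = 47·961 + 20
53: 45187 = 53·852 + 31
59: 45187 = 59·765 + 52
61: 45187 = 61·740 + 47
67: 45187 = 67·674 + 29
71: 45187 = 71·636 + 31
73: 45187 = 73·619

73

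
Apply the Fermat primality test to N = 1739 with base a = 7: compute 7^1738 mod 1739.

636

7^1 ≡ 7 (mod 1739)
7^2 ≡ 7^2 = 49 ≡ 49 (mod 1739)
7^4 ≡ 49^2 = 2401 ≡ 662 (mod 1739)
7^8 ≡ 662^2 = 438244 ≡ 16 (mod 1739)
7^16 ≡ 16^2 = 256 ≡ 256 (mod 1739)
7^32 ≡ 256^2 = 65536 ≡ 1193 (mod 1739)
7^64 ≡ 1193^2 = 1423249 ≡ 747 (mod 1739)
7^128 ≡ 747^2 = 558009 ≡ 1529 (mod 1739)
7^256 ≡ 1529^2 = 2337841 ≡ 625 (mod 1739)
7^512 ≡ 625^2 = 390625 ≡ 1089 (mod 1739)
7^1024 ≡ 1089^2 = 1185921 ≡ 1662 (mod 1739)
1738 = 1024 + 512 + 128 + 64 + 8 + 2 in binary powers of 2.
So 7^1738 ≡ 1662 · 1089 · 1529 · 747 · 16 · 49 ≡ 636 (mod 1739).
Since 636 ≠ 1, base 7 is a Fermat witness: 1739 is composite.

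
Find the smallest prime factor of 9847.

9847 is odd.
Digit sum 28, not divisible by 3.
Ends in 7: not divisible by 5.
7: 9847 = 7·1406 + 5
11: 9847 = 11·895 + 2
13: 9847 = 13·757 + 6
17: 9847 = 17·579 + 4
19: 9847 = 19·518 + 5
23: 9847 = 23·428 + 3
29: 9847 = 29·339 + 16
31: 9847 = 31·317 + 20
37: 9847 = 37·266 + 5
41: 9847 = 41·240 + 7
43: 9847 = 43·229

43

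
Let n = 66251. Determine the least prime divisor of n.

66251 is odd.
Digit sum 20, not divisible by 3.
Ends in 1: not divisible by 5.
7: 66251 = 7·9464 + 3
11: 66251 = 11·6022 + 9
13: 66251 = 13·5096 + 3
17: 66251 = 17·3897 + 2
19: 66251 = 19·3486 + 17
23: 66251 = 23·2880 + 11
29: 66251 = 29·2284 + 15
31: 66251 = 31·2137 + 4
37: 66251 = 37·1790 + 21
41: 66251 = 41·1615 + 36
43: 66251 = 43·1540 + 31
47: 66251 = 47·1409 + 28
53: 66251 = 53·1250 + 1
59: 66251 = 59·1122 + 53
61: 66251 = 61·1086 + 5
67: 66251 = 67·988 + 55
71: 66251 = 71·933 + 8
73: 66251 = 73·907 + 40
79: 66251 = 79·838 + 49
83: 66251 = 83·798 + 17
89: 66251 = 89·744 + 35
97: 66251 = 97·683

97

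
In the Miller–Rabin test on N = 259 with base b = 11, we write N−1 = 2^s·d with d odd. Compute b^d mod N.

259 − 1 = 258 = 2^1 · 129, so d = 129.
11^1 ≡ 11 (mod 259)
11^2 ≡ 11^2 = 121 ≡ 121 (mod 259)
11^4 ≡ 121^2 = 14641 ≡ 137 (mod 259)
11^8 ≡ 137^2 = 18769 ≡ 121 (mod 259)
11^16 ≡ 121^2 = 14641 ≡ 137 (mod 259)
11^32 ≡ 137^2 = 18769 ≡ 121 (mod 259)
11^64 ≡ 121^2 = 14641 ≡ 137 (mod 259)
11^128 ≡ 137^2 = 18769 ≡ 121 (mod 259)
129 = 128 + 1 in binary powers of 2.
So 11^129 ≡ 121 · 11 ≡ 36 (mod 259).
Squaring chain: 36; never reaches −1, so base 11 is a Miller–Rabin witness that 259 is composite.

36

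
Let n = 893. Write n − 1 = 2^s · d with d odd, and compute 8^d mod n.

893 − 1 = 892 = 2^2 · 223, so d = 223.
8^1 ≡ 8 (mod 893)
8^2 ≡ 8^2 = 64 ≡ 64 (mod 893)
8^4 ≡ 64^2 = 4096 ≡ 524 (mod 893)
8^8 ≡ 524^2 = 274576 ≡ 425 (mod 893)
8^16 ≡ 425^2 = 180625 ≡ 239 (mod 893)
8^32 ≡ 239^2 = 57121 ≡ 862 (mod 893)
8^64 ≡ 862^2 = 743044 ≡ 68 (mod 893)
8^128 ≡ 68^2 = 4624 ≡ 159 (mod 893)
223 = 128 + 64 + 16 + 8 + 4 + 2 + 1 in binary powers of 2.
So 8^223 ≡ 159 · 68 · 239 · 425 · 524 · 64 · 8 ≡ 521 (mod 893).
Squaring chain: 521 → 862; never reaches −1, so base 8 is a Miller–Rabin witness that 893 is composite.

521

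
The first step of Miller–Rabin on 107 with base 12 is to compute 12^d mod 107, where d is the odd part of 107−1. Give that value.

1

107 − 1 = 106 = 2^1 · 53, so d = 53.
12^1 ≡ 12 (mod 107)
12^2 ≡ 12^2 = 144 ≡ 37 (mod 107)
12^4 ≡ 37^2 = 1369 ≡ 85 (mod 107)
12^8 ≡ 85^2 = 7225 ≡ 56 (mod 107)
12^16 ≡ 56^2 = 3136 ≡ 33 (mod 107)
12^32 ≡ 33^2 = 1089 ≡ 19 (mod 107)
53 = 32 + 16 + 4 + 1 in binary powers of 2.
So 12^53 ≡ 19 · 33 · 85 · 12 ≡ 1 (mod 107).
Since 12^d ≡ 1 (mod 107), base 12 does not prove 107 composite.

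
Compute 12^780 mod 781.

529

12^1 ≡ 12 (mod 781)
12^2 ≡ 12^2 = 144 ≡ 144 (mod 781)
12^4 ≡ 144^2 = 20736 ≡ 430 (mod 781)
12^8 ≡ 430^2 = 184900 ≡ 584 (mod 781)
12^16 ≡ 584^2 = 341056 ≡ 540 (mod 781)
12^32 ≡ 540^2 = 291600 ≡ 287 (mod 781)
12^64 ≡ 287^2 = 82369 ≡ 364 (mod 781)
12^128 ≡ 364^2 = 132496 ≡ 507 (mod 781)
12^256 ≡ 507^2 = 257049 ≡ 100 (mod 781)
12^512 ≡ 100^2 = 10000 ≡ 628 (mod 781)
780 = 512 + 256 + 8 + 4 in binary powers of 2.
So 12^780 ≡ 628 · 100 · 584 · 430 ≡ 529 (mod 781).
Since 529 ≠ 1, base 12 is a Fermat witness: 781 is composite.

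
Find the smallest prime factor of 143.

143 is odd.
Digit sum 8, not divisible by 3.
Ends in 3: not divisible by 5.
7: 143 = 7·20 + 3
11: 143 = 11·13

11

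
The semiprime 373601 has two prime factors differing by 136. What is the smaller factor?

Since p = q + 136, we have 373601 = q(q + 136), so q² + 136q − 373601 = 0.
Discriminant: 136² + 4·373601 = 18496 + 1494404 = 1512900; √1512900 = 1230.
q = (−136 + 1230)/2 = 547, and p = q + 136 = 683.
Check: 547 · 683 = 373601.

547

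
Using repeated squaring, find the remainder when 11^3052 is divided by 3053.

2968

11^1 ≡ 11 (mod 3053)
11^2 ≡ 11^2 = 121 ≡ 121 (mod 3053)
11^4 ≡ 121^2 = 14641 ≡ 2429 (mod 3053)
11^8 ≡ 2429^2 = 5900041 ≡ 1645 (mod 3053)
11^16 ≡ 1645^2 = 2706025 ≡ 1067 (mod 3053)
11^32 ≡ 1067^2 = 1138489 ≡ 2773 (mod 3053)
11^64 ≡ 2773^2 = 7689529 ≡ 2075 (mod 3053)
11^128 ≡ 2075^2 = 4305625 ≡ 895 (mod 3053)
11^256 ≡ 895^2 = 801025 ≡ 1139 (mod 3053)
11^512 ≡ 1139^2 = 1297321 ≡ 2849 (mod 3053)
11^1024 ≡ 2849^2 = 8116801 ≡ 1927 (mod 3053)
11^2048 ≡ 1927^2 = 3713329 ≡ 881 (mod 3053)
3052 = 2048 + 512 + 256 + 128 + 64 + 32 + 8 + 4 in binary powers of 2.
So 11^3052 ≡ 881 · 2849 · 1139 · 895 · 2075 · 2773 · 1645 · 2429 ≡ 2968 (mod 3053).
Since 2968 ≠ 1, base 11 is a Fermat witness: 3053 is composite.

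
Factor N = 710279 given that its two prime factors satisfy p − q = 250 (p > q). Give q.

727

Since p = q + 250, we have 710279 = q(q + 250), so q² + 250q − 710279 = 0.
Discriminant: 250² + 4·710279 = 62500 + 2841116 = 2903616; √2903616 = 1704.
q = (−250 + 1704)/2 = 727, and p = q + 250 = 977.
Check: 727 · 977 = 710279.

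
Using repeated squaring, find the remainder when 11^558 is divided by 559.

11^1 ≡ 11 (mod 559)
11^2 ≡ 11^2 = 121 ≡ 121 (mod 559)
11^4 ≡ 121^2 = 14641 ≡ 107 (mod 559)
11^8 ≡ 107^2 = 11449 ≡ 269 (mod 559)
11^16 ≡ 269^2 = 72361 ≡ 250 (mod 559)
11^32 ≡ 250^2 = 62500 ≡ 451 (mod 559)
11^64 ≡ 451^2 = 203401 ≡ 484 (mod 559)
11^128 ≡ 484^2 = 234256 ≡ 35 (mod 559)
11^256 ≡ 35^2 = 1225 ≡ 107 (mod 559)
11^512 ≡ 107^2 = 11449 ≡ 269 (mod 559)
558 = 512 + 32 + 8 + 4 + 2 in binary powers of 2.
So 11^558 ≡ 269 · 451 · 269 · 107 · 121 ≡ 532 (mod 559).
Since 532 ≠ 1, base 11 is a Fermat witness: 559 is composite.

532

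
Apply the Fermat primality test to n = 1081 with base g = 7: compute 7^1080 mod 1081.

7^1 ≡ 7 (mod 1081)
7^2 ≡ 7^2 = 49 ≡ 49 (mod 1081)
7^4 ≡ 49^2 = 2401 ≡ 239 (mod 1081)
7^8 ≡ 239^2 = 57121 ≡ 909 (mod 1081)
7^16 ≡ 909^2 = 826281 ≡ 397 (mod 1081)
7^32 ≡ 397^2 = 157609 ≡ 864 (mod 1081)
7^64 ≡ 864^2 = 746496 ≡ 606 (mod 1081)
7^128 ≡ 606^2 = 367236 ≡ 777 (mod 1081)
7^256 ≡ 777^2 = 603729 ≡ 531 (mod 1081)
7^512 ≡ 531^2 = 281961 ≡ 901 (mod 1081)
7^1024 ≡ 901^2 = 811801 ≡ 1051 (mod 1081)
1080 = 1024 + 32 + 16 + 8 in binary powers of 2.
So 7^1080 ≡ 1051 · 864 · 397 · 909 ≡ 1061 (mod 1081).
Since 1061 ≠ 1, base 7 is a Fermat witness: 1081 is composite.

1061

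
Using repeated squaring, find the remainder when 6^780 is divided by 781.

6^1 ≡ 6 (mod 781)
6^2 ≡ 6^2 = 36 ≡ 36 (mod 781)
6^4 ≡ 36^2 = 1296 ≡ 515 (mod 781)
6^8 ≡ 515^2 = 265225 ≡ 466 (mod 781)
6^16 ≡ 466^2 = 217156 ≡ 38 (mod 781)
6^32 ≡ 38^2 = 1444 ≡ 663 (mod 781)
6^64 ≡ 663^2 = 439569 ≡ 647 (mod 781)
6^128 ≡ 647^2 = 418609 ≡ 774 (mod 781)
6^256 ≡ 774^2 = 599076 ≡ 49 (mod 781)
6^512 ≡ 49^2 = 2401 ≡ 58 (mod 781)
780 = 512 + 256 + 8 + 4 in binary powers of 2.
So 6^780 ≡ 58 · 49 · 466 · 515 ≡ 375 (mod 781).
Since 375 ≠ 1, base 6 is a Fermat witness: 781 is composite.

375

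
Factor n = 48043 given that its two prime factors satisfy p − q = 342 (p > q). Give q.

Since p = q + 342, we have 48043 = q(q + 342), so q² + 342q − 48043 = 0.
Discriminant: 342² + 4·48043 = 116964 + 192172 = 309136; √309136 = 556.
q = (−342 + 556)/2 = 107, and p = q + 342 = 449.
Check: 107 · 449 = 48043.

107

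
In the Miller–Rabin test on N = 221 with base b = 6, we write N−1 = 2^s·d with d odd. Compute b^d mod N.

221 − 1 = 220 = 2^2 · 55, so d = 55.
6^1 ≡ 6 (mod 221)
6^2 ≡ 6^2 = 36 ≡ 36 (mod 221)
6^4 ≡ 36^2 = 1296 ≡ 191 (mod 221)
6^8 ≡ 191^2 = 36481 ≡ 16 (mod 221)
6^16 ≡ 16^2 = 256 ≡ 35 (mod 221)
6^32 ≡ 35^2 = 1225 ≡ 120 (mod 221)
55 = 32 + 16 + 4 + 2 + 1 in binary powers of 2.
So 6^55 ≡ 120 · 35 · 191 · 36 · 6 ≡ 150 (mod 221).
Squaring chain: 150 → 179; never reaches −1, so base 6 is a Miller–Rabin witness that 221 is composite.

150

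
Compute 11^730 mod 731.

11^1 ≡ 11 (mod 731)
11^2 ≡ 11^2 = 121 ≡ 121 (mod 731)
11^4 ≡ 121^2 = 14641 ≡ 21 (mod 731)
11^8 ≡ 21^2 = 441 ≡ 441 (mod 731)
11^16 ≡ 441^2 = 194481 ≡ 35 (mod 731)
11^32 ≡ 35^2 = 1225 ≡ 494 (mod 731)
11^64 ≡ 494^2 = 244036 ≡ 613 (mod 731)
11^128 ≡ 613^2 = 375769 ≡ 35 (mod 731)
11^256 ≡ 35^2 = 1225 ≡ 494 (mod 731)
11^512 ≡ 494^2 = 244036 ≡ 613 (mod 731)
730 = 512 + 128 + 64 + 16 + 8 + 2 in binary powers of 2.
So 11^730 ≡ 613 · 35 · 613 · 35 · 441 · 121 ≡ 508 (mod 731).
Since 508 ≠ 1, base 11 is a Fermat witness: 731 is composite.

508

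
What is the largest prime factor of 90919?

67

90919 = 23 · 3953
3953 = 59 · 67
67 is prime.
So 90919 = 23 · 59 · 67; the largest prime factor is 67.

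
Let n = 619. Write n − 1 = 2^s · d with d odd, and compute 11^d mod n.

619 − 1 = 618 = 2^1 · 309, so d = 309.
11^1 ≡ 11 (mod 619)
11^2 ≡ 11^2 = 121 ≡ 121 (mod 619)
11^4 ≡ 121^2 = 14641 ≡ 404 (mod 619)
11^8 ≡ 404^2 = 163216 ≡ 419 (mod 619)
11^16 ≡ 419^2 = 175561 ≡ 384 (mod 619)
11^32 ≡ 384^2 = 147456 ≡ 134 (mod 619)
11^64 ≡ 134^2 = 17956 ≡ 5 (mod 619)
11^128 ≡ 5^2 = 25 ≡ 25 (mod 619)
11^256 ≡ 25^2 = 625 ≡ 6 (mod 619)
309 = 256 + 32 + 16 + 4 + 1 in binary powers of 2.
So 11^309 ≡ 6 · 134 · 384 · 404 · 11 ≡ 618 (mod 619).
Since 11^d ≡ 618 (mod 619), base 11 does not prove 619 composite.

618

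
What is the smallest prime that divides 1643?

31

1643 is odd.
Digit sum 14, not divisible by 3.
Ends in 3: not divisible by 5.
7: 1643 = 7·234 + 5
11: 1643 = 11·149 + 4
13: 1643 = 13·126 + 5
17: 1643 = 17·96 + 11
19: 1643 = 19·86 + 9
23: 1643 = 23·71 + 10
29: 1643 = 29·56 + 19
31: 1643 = 31·53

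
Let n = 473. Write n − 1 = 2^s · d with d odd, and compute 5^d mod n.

473 − 1 = 472 = 2^3 · 59, so d = 59.
5^1 ≡ 5 (mod 473)
5^2 ≡ 5^2 = 25 ≡ 25 (mod 473)
5^4 ≡ 25^2 = 625 ≡ 152 (mod 473)
5^8 ≡ 152^2 = 23104 ≡ 400 (mod 473)
5^16 ≡ 400^2 = 160000 ≡ 126 (mod 473)
5^32 ≡ 126^2 = 15876 ≡ 267 (mod 473)
59 = 32 + 16 + 8 + 2 + 1 in binary powers of 2.
So 5^59 ≡ 267 · 126 · 400 · 25 · 5 ≡ 372 (mod 473).
Squaring chain: 372 → 268 → 401; never reaches −1, so base 5 is a Miller–Rabin witness that 473 is composite.

372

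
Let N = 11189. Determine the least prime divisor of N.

11189 is odd.
Digit sum 20, not divisible by 3.
Ends in 9: not divisible by 5.
7: 11189 = 7·1598 + 3
11: 11189 = 11·1017 + 2
13: 11189 = 13·860 + 9
17: 11189 = 17·658 + 3
19: 11189 = 19·588 + 17
23: 11189 = 23·486 + 11
29: 11189 = 29·385 + 24
31: 11189 = 31·360 + 29
37: 11189 = 37·302 + 15
41: 11189 = 41·272 + 37
43: 11189 = 43·260 + 9
47: 11189 = 47·238 + 3
53: 11189 = 53·211 + 6
59: 11189 = 59·189 + 38
61: 11189 = 61·183 + 26
67: 11189 = 67·167

67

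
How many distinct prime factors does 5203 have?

5203 = 11^2 · 43
5203 = 11^2 · 43, which has 2 distinct prime factors.

2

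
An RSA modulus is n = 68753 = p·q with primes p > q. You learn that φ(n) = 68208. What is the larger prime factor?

349

φ(n) = (p−1)(q−1) = n − (p+q) + 1, so p + q = 68753 − 68208 + 1 = 546.
p and q are the roots of t² − 546t + 68753 = 0.
Discriminant: 546² − 4·68753 = 298116 − 275012 = 23104; √23104 = 152.
q = (546 − 152)/2 = 197, p = (546 + 152)/2 = 349.
Check: 197 · 349 = 68753.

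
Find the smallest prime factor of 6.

6 is even: 2 divides it.

2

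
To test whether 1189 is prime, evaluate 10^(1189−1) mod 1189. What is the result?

10^1 ≡ 10 (mod 1189)
10^2 ≡ 10^2 = 100 ≡ 100 (mod 1189)
10^4 ≡ 100^2 = 10000 ≡ 488 (mod 1189)
10^8 ≡ 488^2 = 238144 ≡ 344 (mod 1189)
10^16 ≡ 344^2 = 118336 ≡ 625 (mod 1189)
10^32 ≡ 625^2 = 390625 ≡ 633 (mod 1189)
10^64 ≡ 633^2 = 400689 ≡ 1185 (mod 1189)
10^128 ≡ 1185^2 = 1404225 ≡ 16 (mod 1189)
10^256 ≡ 16^2 = 256 ≡ 256 (mod 1189)
10^512 ≡ 256^2 = 65536 ≡ 141 (mod 1189)
10^1024 ≡ 141^2 = 19881 ≡ 857 (mod 1189)
1188 = 1024 + 128 + 32 + 4 in binary powers of 2.
So 10^1188 ≡ 857 · 16 · 633 · 488 ≡ 426 (mod 1189).
Since 426 ≠ 1, base 10 is a Fermat witness: 1189 is composite.

426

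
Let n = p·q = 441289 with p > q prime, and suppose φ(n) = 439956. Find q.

φ(n) = (p−1)(q−1) = n − (p+q) + 1, so p + q = 441289 − 439956 + 1 = 1334.
p and q are the roots of t² − 1334t + 441289 = 0.
Discriminant: 1334² − 4·441289 = 1779556 − 1765156 = 14400; √14400 = 120.
q = (1334 − 120)/2 = 607, p = (1334 + 120)/2 = 727.
Check: 607 · 727 = 441289.

607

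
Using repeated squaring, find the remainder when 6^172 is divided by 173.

6^1 ≡ 6 (mod 173)
6^2 ≡ 6^2 = 36 ≡ 36 (mod 173)
6^4 ≡ 36^2 = 1296 ≡ 85 (mod 173)
6^8 ≡ 85^2 = 7225 ≡ 132 (mod 173)
6^16 ≡ 132^2 = 17424 ≡ 124 (mod 173)
6^32 ≡ 124^2 = 15376 ≡ 152 (mod 173)
6^64 ≡ 152^2 = 23104 ≡ 95 (mod 173)
6^128 ≡ 95^2 = 9025 ≡ 29 (mod 173)
172 = 128 + 32 + 8 + 4 in binary powers of 2.
So 6^172 ≡ 29 · 152 · 132 · 85 ≡ 1 (mod 173).
Since the result is 1, base 6 gives no evidence that 173 is composite.

1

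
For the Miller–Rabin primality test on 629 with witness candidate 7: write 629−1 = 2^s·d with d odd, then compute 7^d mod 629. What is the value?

329

629 − 1 = 628 = 2^2 · 157, so d = 157.
7^1 ≡ 7 (mod 629)
7^2 ≡ 7^2 = 49 ≡ 49 (mod 629)
7^4 ≡ 49^2 = 2401 ≡ 514 (mod 629)
7^8 ≡ 514^2 = 264196 ≡ 16 (mod 629)
7^16 ≡ 16^2 = 256 ≡ 256 (mod 629)
7^32 ≡ 256^2 = 65536 ≡ 120 (mod 629)
7^64 ≡ 120^2 = 14400 ≡ 562 (mod 629)
7^128 ≡ 562^2 = 315844 ≡ 86 (mod 629)
157 = 128 + 16 + 8 + 4 + 1 in binary powers of 2.
So 7^157 ≡ 86 · 256 · 16 · 514 · 7 ≡ 329 (mod 629).
Squaring chain: 329 → 53; never reaches −1, so base 7 is a Miller–Rabin witness that 629 is composite.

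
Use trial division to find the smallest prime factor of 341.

11

341 is odd.
Digit sum 8, not divisible by 3.
Ends in 1: not divisible by 5.
7: 341 = 7·48 + 5
11: 341 = 11·31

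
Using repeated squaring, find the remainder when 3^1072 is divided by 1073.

3^1 ≡ 3 (mod 1073)
3^2 ≡ 3^2 = 9 ≡ 9 (mod 1073)
3^4 ≡ 9^2 = 81 ≡ 81 (mod 1073)
3^8 ≡ 81^2 = 6561 ≡ 123 (mod 1073)
3^16 ≡ 123^2 = 15129 ≡ 107 (mod 1073)
3^32 ≡ 107^2 = 11449 ≡ 719 (mod 1073)
3^64 ≡ 719^2 = 516961 ≡ 848 (mod 1073)
3^128 ≡ 848^2 = 719104 ≡ 194 (mod 1073)
3^256 ≡ 194^2 = 37636 ≡ 81 (mod 1073)
3^512 ≡ 81^2 = 6561 ≡ 123 (mod 1073)
3^1024 ≡ 123^2 = 15129 ≡ 107 (mod 1073)
1072 = 1024 + 32 + 16 in binary powers of 2.
So 3^1072 ≡ 107 · 719 · 107 ≡ 848 (mod 1073).
Since 848 ≠ 1, base 3 is a Fermat witness: 1073 is composite.

848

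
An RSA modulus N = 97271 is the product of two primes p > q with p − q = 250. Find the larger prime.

461

Since p = q + 250, we have 97271 = q(q + 250), so q² + 250q − 97271 = 0.
Discriminant: 250² + 4·97271 = 62500 + 389084 = 451584; √451584 = 672.
q = (−250 + 672)/2 = 211, and p = q + 250 = 461.
Check: 211 · 461 = 97271.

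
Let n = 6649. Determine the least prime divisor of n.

6649 is odd.
Digit sum 25, not divisible by 3.
Ends in 9: not divisible by 5.
7: 6649 = 7·949 + 6
11: 6649 = 11·604 + 5
13: 6649 = 13·511 + 6
17: 6649 = 17·391 + 2
19: 6649 = 19·349 + 18
23: 6649 = 23·289 + 2
29: 6649 = 29·229 + 8
31: 6649 = 31·214 + 15
37: 6649 = 37·179 + 26
41: 6649 = 41·162 + 7
43: 6649 = 43·154 + 27
47: 6649 = 47·141 + 22
53: 6649 = 53·125 + 24
59: 6649 = 59·112 + 41
61: 6649 = 61·109

61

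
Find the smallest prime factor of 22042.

2

22042 is even: 2 divides it.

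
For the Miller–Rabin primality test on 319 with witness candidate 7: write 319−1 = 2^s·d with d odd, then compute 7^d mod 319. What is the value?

74

319 − 1 = 318 = 2^1 · 159, so d = 159.
7^1 ≡ 7 (mod 319)
7^2 ≡ 7^2 = 49 ≡ 49 (mod 319)
7^4 ≡ 49^2 = 2401 ≡ 168 (mod 319)
7^8 ≡ 168^2 = 28224 ≡ 152 (mod 319)
7^16 ≡ 152^2 = 23104 ≡ 136 (mod 319)
7^32 ≡ 136^2 = 18496 ≡ 313 (mod 319)
7^64 ≡ 313^2 = 97969 ≡ 36 (mod 319)
7^128 ≡ 36^2 = 1296 ≡ 20 (mod 319)
159 = 128 + 16 + 8 + 4 + 2 + 1 in binary powers of 2.
So 7^159 ≡ 20 · 136 · 152 · 168 · 49 · 7 ≡ 74 (mod 319).
Squaring chain: 74; never reaches −1, so base 7 is a Miller–Rabin witness that 319 is composite.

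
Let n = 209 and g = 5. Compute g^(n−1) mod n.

81

5^1 ≡ 5 (mod 209)
5^2 ≡ 5^2 = 25 ≡ 25 (mod 209)
5^4 ≡ 25^2 = 625 ≡ 207 (mod 209)
5^8 ≡ 207^2 = 42849 ≡ 4 (mod 209)
5^16 ≡ 4^2 = 16 ≡ 16 (mod 209)
5^32 ≡ 16^2 = 256 ≡ 47 (mod 209)
5^64 ≡ 47^2 = 2209 ≡ 119 (mod 209)
5^128 ≡ 119^2 = 14161 ≡ 158 (mod 209)
208 = 128 + 64 + 16 in binary powers of 2.
So 5^208 ≡ 158 · 119 · 16 ≡ 81 (mod 209).
Since 81 ≠ 1, base 5 is a Fermat witness: 209 is composite.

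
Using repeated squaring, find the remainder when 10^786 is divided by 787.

1

10^1 ≡ 10 (mod 787)
10^2 ≡ 10^2 = 100 ≡ 100 (mod 787)
10^4 ≡ 100^2 = 10000 ≡ 556 (mod 787)
10^8 ≡ 556^2 = 309136 ≡ 632 (mod 787)
10^16 ≡ 632^2 = 399424 ≡ 415 (mod 787)
10^32 ≡ 415^2 = 172225 ≡ 659 (mod 787)
10^64 ≡ 659^2 = 434281 ≡ 644 (mod 787)
10^128 ≡ 644^2 = 414736 ≡ 774 (mod 787)
10^256 ≡ 774^2 = 599076 ≡ 169 (mod 787)
10^512 ≡ 169^2 = 28561 ≡ 229 (mod 787)
786 = 512 + 256 + 16 + 2 in binary powers of 2.
So 10^786 ≡ 229 · 169 · 415 · 100 ≡ 1 (mod 787).
Since the result is 1, base 10 gives no evidence that 787 is composite.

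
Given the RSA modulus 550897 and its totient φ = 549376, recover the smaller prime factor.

593

φ(n) = (p−1)(q−1) = n − (p+q) + 1, so p + q = 550897 − 549376 + 1 = 1522.
p and q are the roots of t² − 1522t + 550897 = 0.
Discriminant: 1522² − 4·550897 = 2316484 − 2203588 = 112896; √112896 = 336.
q = (1522 − 336)/2 = 593, p = (1522 + 336)/2 = 929.
Check: 593 · 929 = 550897.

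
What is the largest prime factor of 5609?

79

5609 = 71 · 79
79 is prime.
So 5609 = 71 · 79; the largest prime factor is 79.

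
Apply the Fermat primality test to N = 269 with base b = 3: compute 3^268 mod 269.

3^1 ≡ 3 (mod 269)
3^2 ≡ 3^2 = 9 ≡ 9 (mod 269)
3^4 ≡ 9^2 = 81 ≡ 81 (mod 269)
3^8 ≡ 81^2 = 6561 ≡ 105 (mod 269)
3^16 ≡ 105^2 = 11025 ≡ 265 (mod 269)
3^32 ≡ 265^2 = 70225 ≡ 16 (mod 269)
3^64 ≡ 16^2 = 256 ≡ 256 (mod 269)
3^128 ≡ 256^2 = 65536 ≡ 169 (mod 269)
3^256 ≡ 169^2 = 28561 ≡ 47 (mod 269)
268 = 256 + 8 + 4 in binary powers of 2.
So 3^268 ≡ 47 · 105 · 81 ≡ 1 (mod 269).
Since the result is 1, base 3 gives no evidence that 269 is composite.

1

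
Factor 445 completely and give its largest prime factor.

89

445 = 5 · 89
89 is prime.
So 445 = 5 · 89; the largest prime factor is 89.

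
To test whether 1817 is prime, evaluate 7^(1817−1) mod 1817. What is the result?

7^1 ≡ 7 (mod 1817)
7^2 ≡ 7^2 = 49 ≡ 49 (mod 1817)
7^4 ≡ 49^2 = 2401 ≡ 584 (mod 1817)
7^8 ≡ 584^2 = 341056 ≡ 1277 (mod 1817)
7^16 ≡ 1277^2 = 1630729 ≡ 880 (mod 1817)
7^32 ≡ 880^2 = 774400 ≡ 358 (mod 1817)
7^64 ≡ 358^2 = 128164 ≡ 974 (mod 1817)
7^128 ≡ 974^2 = 948676 ≡ 202 (mod 1817)
7^256 ≡ 202^2 = 40804 ≡ 830 (mod 1817)
7^512 ≡ 830^2 = 688900 ≡ 257 (mod 1817)
7^1024 ≡ 257^2 = 66049 ≡ 637 (mod 1817)
1816 = 1024 + 512 + 256 + 16 + 8 in binary powers of 2.
So 7^1816 ≡ 637 · 257 · 830 · 880 · 1277 ≡ 1304 (mod 1817).
Since 1304 ≠ 1, base 7 is a Fermat witness: 1817 is composite.

1304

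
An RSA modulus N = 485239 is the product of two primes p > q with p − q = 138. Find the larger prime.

Since p = q + 138, we have 485239 = q(q + 138), so q² + 138q − 485239 = 0.
Discriminant: 138² + 4·485239 = 19044 + 1940956 = 1960000; √1960000 = 1400.
q = (−138 + 1400)/2 = 631, and p = q + 138 = 769.
Check: 631 · 769 = 485239.

769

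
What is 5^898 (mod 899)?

5^1 ≡ 5 (mod 899)
5^2 ≡ 5^2 = 25 ≡ 25 (mod 899)
5^4 ≡ 25^2 = 625 ≡ 625 (mod 899)
5^8 ≡ 625^2 = 390625 ≡ 459 (mod 899)
5^16 ≡ 459^2 = 210681 ≡ 315 (mod 899)
5^32 ≡ 315^2 = 99225 ≡ 335 (mod 899)
5^64 ≡ 335^2 = 112225 ≡ 749 (mod 899)
5^128 ≡ 749^2 = 561001 ≡ 25 (mod 899)
5^256 ≡ 25^2 = 625 ≡ 625 (mod 899)
5^512 ≡ 625^2 = 390625 ≡ 459 (mod 899)
898 = 512 + 256 + 128 + 2 in binary powers of 2.
So 5^898 ≡ 459 · 625 · 25 · 25 ≡ 315 (mod 899).
Since 315 ≠ 1, base 5 is a Fermat witness: 899 is composite.

315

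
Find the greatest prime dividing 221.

17

221 = 13 · 17
17 is prime.
So 221 = 13 · 17; the largest prime factor is 17.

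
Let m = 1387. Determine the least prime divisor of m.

19

1387 is odd.
Digit sum 19, not divisible by 3.
Ends in 7: not divisible by 5.
7: 1387 = 7·198 + 1
11: 1387 = 11·126 + 1
13: 1387 = 13·106 + 9
17: 1387 = 17·81 + 10
19: 1387 = 19·73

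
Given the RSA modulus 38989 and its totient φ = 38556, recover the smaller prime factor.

127

φ(n) = (p−1)(q−1) = n − (p+q) + 1, so p + q = 38989 − 38556 + 1 = 434.
p and q are the roots of t² − 434t + 38989 = 0.
Discriminant: 434² − 4·38989 = 188356 − 155956 = 32400; √32400 = 180.
q = (434 − 180)/2 = 127, p = (434 + 180)/2 = 307.
Check: 127 · 307 = 38989.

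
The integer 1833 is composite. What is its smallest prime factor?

3

1833 is odd.
Digit sum 15, divisible by 3.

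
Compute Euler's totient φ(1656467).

Factor: 1656467 = 107 · 113 · 137.
φ(1656467) = (107−1) · (113−1) · (137−1) = 106 · 112 · 136 = 1614592.

1614592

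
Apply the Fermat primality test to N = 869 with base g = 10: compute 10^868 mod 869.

749

10^1 ≡ 10 (mod 869)
10^2 ≡ 10^2 = 100 ≡ 100 (mod 869)
10^4 ≡ 100^2 = 10000 ≡ 441 (mod 869)
10^8 ≡ 441^2 = 194481 ≡ 694 (mod 869)
10^16 ≡ 694^2 = 481636 ≡ 210 (mod 869)
10^32 ≡ 210^2 = 44100 ≡ 650 (mod 869)
10^64 ≡ 650^2 = 422500 ≡ 166 (mod 869)
10^128 ≡ 166^2 = 27556 ≡ 617 (mod 869)
10^256 ≡ 617^2 = 380689 ≡ 67 (mod 869)
10^512 ≡ 67^2 = 4489 ≡ 144 (mod 869)
868 = 512 + 256 + 64 + 32 + 4 in binary powers of 2.
So 10^868 ≡ 144 · 67 · 166 · 650 · 441 ≡ 749 (mod 869).
Since 749 ≠ 1, base 10 is a Fermat witness: 869 is composite.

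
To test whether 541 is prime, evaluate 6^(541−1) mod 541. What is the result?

6^1 ≡ 6 (mod 541)
6^2 ≡ 6^2 = 36 ≡ 36 (mod 541)
6^4 ≡ 36^2 = 1296 ≡ 214 (mod 541)
6^8 ≡ 214^2 = 45796 ≡ 352 (mod 541)
6^16 ≡ 352^2 = 123904 ≡ 15 (mod 541)
6^32 ≡ 15^2 = 225 ≡ 225 (mod 541)
6^64 ≡ 225^2 = 50625 ≡ 312 (mod 541)
6^128 ≡ 312^2 = 97344 ≡ 505 (mod 541)
6^256 ≡ 505^2 = 255025 ≡ 214 (mod 541)
6^512 ≡ 214^2 = 45796 ≡ 352 (mod 541)
540 = 512 + 16 + 8 + 4 in binary powers of 2.
So 6^540 ≡ 352 · 15 · 352 · 214 ≡ 1 (mod 541).
Since the result is 1, base 6 gives no evidence that 541 is composite.

1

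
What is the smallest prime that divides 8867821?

8867821 is odd.
Digit sum 40, not divisible by 3.
Ends in 1: not divisible by 5.
7: 8867821 = 7·1266831 + 4
11: 8867821 = 11·806165 + 6
13: 8867821 = 13·682140 + 1
17: 8867821 = 17·521636 + 9
19: 8867821 = 19·466727 + 8
23: 8867821 = 23·385557 + 10
29: 8867821 = 29·305786 + 27
31: 8867821 = 31·286058 + 23
37: 8867821 = 37·239670 + 31
41: 8867821 = 41·216288 + 13
43: 8867821 = 43·206228 + 17
47: 8867821 = 47·188677 + 2
53: 8867821 = 53·167317 + 20
59: 8867821 = 59·150302 + 3
61: 8867821 = 61·145374 + 7
67: 8867821 = 67·132355 + 36
71: 8867821 = 71·124898 + 63
73: 8867821 = 73·121477

73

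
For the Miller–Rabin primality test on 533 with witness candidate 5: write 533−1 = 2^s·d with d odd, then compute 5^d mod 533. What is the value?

533 − 1 = 532 = 2^2 · 133, so d = 133.
5^1 ≡ 5 (mod 533)
5^2 ≡ 5^2 = 25 ≡ 25 (mod 533)
5^4 ≡ 25^2 = 625 ≡ 92 (mod 533)
5^8 ≡ 92^2 = 8464 ≡ 469 (mod 533)
5^16 ≡ 469^2 = 219961 ≡ 365 (mod 533)
5^32 ≡ 365^2 = 133225 ≡ 508 (mod 533)
5^64 ≡ 508^2 = 258064 ≡ 92 (mod 533)
5^128 ≡ 92^2 = 8464 ≡ 469 (mod 533)
133 = 128 + 4 + 1 in binary powers of 2.
So 5^133 ≡ 469 · 92 · 5 ≡ 408 (mod 533).
Squaring chain: 408 → 168; never reaches −1, so base 5 is a Miller–Rabin witness that 533 is composite.

408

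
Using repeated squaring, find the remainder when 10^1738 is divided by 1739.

1231

10^1 ≡ 10 (mod 1739)
10^2 ≡ 10^2 = 100 ≡ 100 (mod 1739)
10^4 ≡ 100^2 = 10000 ≡ 1305 (mod 1739)
10^8 ≡ 1305^2 = 1703025 ≡ 544 (mod 1739)
10^16 ≡ 544^2 = 295936 ≡ 306 (mod 1739)
10^32 ≡ 306^2 = 93636 ≡ 1469 (mod 1739)
10^64 ≡ 1469^2 = 2157961 ≡ 1601 (mod 1739)
10^128 ≡ 1601^2 = 2563201 ≡ 1654 (mod 1739)
10^256 ≡ 1654^2 = 2735716 ≡ 269 (mod 1739)
10^512 ≡ 269^2 = 72361 ≡ 1062 (mod 1739)
10^1024 ≡ 1062^2 = 1127844 ≡ 972 (mod 1739)
1738 = 1024 + 512 + 128 + 64 + 8 + 2 in binary powers of 2.
So 10^1738 ≡ 972 · 1062 · 1654 · 1601 · 544 · 100 ≡ 1231 (mod 1739).
Since 1231 ≠ 1, base 10 is a Fermat witness: 1739 is composite.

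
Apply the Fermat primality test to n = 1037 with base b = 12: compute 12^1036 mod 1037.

12^1 ≡ 12 (mod 1037)
12^2 ≡ 12^2 = 144 ≡ 144 (mod 1037)
12^4 ≡ 144^2 = 20736 ≡ 1033 (mod 1037)
12^8 ≡ 1033^2 = 1067089 ≡ 16 (mod 1037)
12^16 ≡ 16^2 = 256 ≡ 256 (mod 1037)
12^32 ≡ 256^2 = 65536 ≡ 205 (mod 1037)
12^64 ≡ 205^2 = 42025 ≡ 545 (mod 1037)
12^128 ≡ 545^2 = 297025 ≡ 443 (mod 1037)
12^256 ≡ 443^2 = 196249 ≡ 256 (mod 1037)
12^512 ≡ 256^2 = 65536 ≡ 205 (mod 1037)
12^1024 ≡ 205^2 = 42025 ≡ 545 (mod 1037)
1036 = 1024 + 8 + 4 in binary powers of 2.
So 12^1036 ≡ 545 · 16 · 1033 ≡ 378 (mod 1037).
Since 378 ≠ 1, base 12 is a Fermat witness: 1037 is composite.

378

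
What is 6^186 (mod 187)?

6^1 ≡ 6 (mod 187)
6^2 ≡ 6^2 = 36 ≡ 36 (mod 187)
6^4 ≡ 36^2 = 1296 ≡ 174 (mod 187)
6^8 ≡ 174^2 = 30276 ≡ 169 (mod 187)
6^16 ≡ 169^2 = 28561 ≡ 137 (mod 187)
6^32 ≡ 137^2 = 18769 ≡ 69 (mod 187)
6^64 ≡ 69^2 = 4761 ≡ 86 (mod 187)
6^128 ≡ 86^2 = 7396 ≡ 103 (mod 187)
186 = 128 + 32 + 16 + 8 + 2 in binary powers of 2.
So 6^186 ≡ 103 · 69 · 137 · 169 · 36 ≡ 49 (mod 187).
Since 49 ≠ 1, base 6 is a Fermat witness: 187 is composite.

49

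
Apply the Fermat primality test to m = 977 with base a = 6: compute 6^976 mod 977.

1

6^1 ≡ 6 (mod 977)
6^2 ≡ 6^2 = 36 ≡ 36 (mod 977)
6^4 ≡ 36^2 = 1296 ≡ 319 (mod 977)
6^8 ≡ 319^2 = 101761 ≡ 153 (mod 977)
6^16 ≡ 153^2 = 23409 ≡ 938 (mod 977)
6^32 ≡ 938^2 = 879844 ≡ 544 (mod 977)
6^64 ≡ 544^2 = 295936 ≡ 882 (mod 977)
6^128 ≡ 882^2 = 777924 ≡ 232 (mod 977)
6^256 ≡ 232^2 = 53824 ≡ 89 (mod 977)
6^512 ≡ 89^2 = 7921 ≡ 105 (mod 977)
976 = 512 + 256 + 128 + 64 + 16 in binary powers of 2.
So 6^976 ≡ 105 · 89 · 232 · 882 · 938 ≡ 1 (mod 977).
Since the result is 1, base 6 gives no evidence that 977 is composite.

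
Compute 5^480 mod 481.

417

5^1 ≡ 5 (mod 481)
5^2 ≡ 5^2 = 25 ≡ 25 (mod 481)
5^4 ≡ 25^2 = 625 ≡ 144 (mod 481)
5^8 ≡ 144^2 = 20736 ≡ 53 (mod 481)
5^16 ≡ 53^2 = 2809 ≡ 404 (mod 481)
5^32 ≡ 404^2 = 163216 ≡ 157 (mod 481)
5^64 ≡ 157^2 = 24649 ≡ 118 (mod 481)
5^128 ≡ 118^2 = 13924 ≡ 456 (mod 481)
5^256 ≡ 456^2 = 207936 ≡ 144 (mod 481)
480 = 256 + 128 + 64 + 32 in binary powers of 2.
So 5^480 ≡ 144 · 456 · 118 · 157 ≡ 417 (mod 481).
Since 417 ≠ 1, base 5 is a Fermat witness: 481 is composite.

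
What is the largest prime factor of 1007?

1007 = 19 · 53
53 is prime.
So 1007 = 19 · 53; the largest prime factor is 53.

53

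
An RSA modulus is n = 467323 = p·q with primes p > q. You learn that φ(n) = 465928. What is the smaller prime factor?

φ(n) = (p−1)(q−1) = n − (p+q) + 1, so p + q = 467323 − 465928 + 1 = 1396.
p and q are the roots of t² − 1396t + 467323 = 0.
Discriminant: 1396² − 4·467323 = 1948816 − 1869292 = 79524; √79524 = 282.
q = (1396 − 282)/2 = 557, p = (1396 + 282)/2 = 839.
Check: 557 · 839 = 467323.

557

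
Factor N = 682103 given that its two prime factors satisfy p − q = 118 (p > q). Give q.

Since p = q + 118, we have 682103 = q(q + 118), so q² + 118q − 682103 = 0.
Discriminant: 118² + 4·682103 = 13924 + 2728412 = 2742336; √2742336 = 1656.
q = (−118 + 1656)/2 = 769, and p = q + 118 = 887.
Check: 769 · 887 = 682103.

769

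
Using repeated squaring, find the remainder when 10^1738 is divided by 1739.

1231

10^1 ≡ 10 (mod 1739)
10^2 ≡ 10^2 = 100 ≡ 100 (mod 1739)
10^4 ≡ 100^2 = 10000 ≡ 1305 (mod 1739)
10^8 ≡ 1305^2 = 1703025 ≡ 544 (mod 1739)
10^16 ≡ 544^2 = 295936 ≡ 306 (mod 1739)
10^32 ≡ 306^2 = 93636 ≡ 1469 (mod 1739)
10^64 ≡ 1469^2 = 2157961 ≡ 1601 (mod 1739)
10^128 ≡ 1601^2 = 2563201 ≡ 1654 (mod 1739)
10^256 ≡ 1654^2 = 2735716 ≡ 269 (mod 1739)
10^512 ≡ 269^2 = 72361 ≡ 1062 (mod 1739)
10^1024 ≡ 1062^2 = 1127844 ≡ 972 (mod 1739)
1738 = 1024 + 512 + 128 + 64 + 8 + 2 in binary powers of 2.
So 10^1738 ≡ 972 · 1062 · 1654 · 1601 · 544 · 100 ≡ 1231 (mod 1739).
Since 1231 ≠ 1, base 10 is a Fermat witness: 1739 is composite.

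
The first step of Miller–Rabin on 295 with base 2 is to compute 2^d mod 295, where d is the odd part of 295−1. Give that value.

295 − 1 = 294 = 2^1 · 147, so d = 147.
2^1 ≡ 2 (mod 295)
2^2 ≡ 2^2 = 4 ≡ 4 (mod 295)
2^4 ≡ 4^2 = 16 ≡ 16 (mod 295)
2^8 ≡ 16^2 = 256 ≡ 256 (mod 295)
2^16 ≡ 256^2 = 65536 ≡ 46 (mod 295)
2^32 ≡ 46^2 = 2116 ≡ 51 (mod 295)
2^64 ≡ 51^2 = 2601 ≡ 241 (mod 295)
2^128 ≡ 241^2 = 58081 ≡ 261 (mod 295)
147 = 128 + 16 + 2 + 1 in binary powers of 2.
So 2^147 ≡ 261 · 46 · 4 · 2 ≡ 173 (mod 295).
Squaring chain: 173; never reaches −1, so base 2 is a Miller–Rabin witness that 295 is composite.

173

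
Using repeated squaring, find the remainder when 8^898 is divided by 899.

8^1 ≡ 8 (mod 899)
8^2 ≡ 8^2 = 64 ≡ 64 (mod 899)
8^4 ≡ 64^2 = 4096 ≡ 500 (mod 899)
8^8 ≡ 500^2 = 250000 ≡ 78 (mod 899)
8^16 ≡ 78^2 = 6084 ≡ 690 (mod 899)
8^32 ≡ 690^2 = 476100 ≡ 529 (mod 899)
8^64 ≡ 529^2 = 279841 ≡ 252 (mod 899)
8^128 ≡ 252^2 = 63504 ≡ 574 (mod 899)
8^256 ≡ 574^2 = 329476 ≡ 442 (mod 899)
8^512 ≡ 442^2 = 195364 ≡ 281 (mod 899)
898 = 512 + 256 + 128 + 2 in binary powers of 2.
So 8^898 ≡ 281 · 442 · 574 · 64 ≡ 760 (mod 899).
Since 760 ≠ 1, base 8 is a Fermat witness: 899 is composite.

760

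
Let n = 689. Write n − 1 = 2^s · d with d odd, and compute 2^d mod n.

50

689 − 1 = 688 = 2^4 · 43, so d = 43.
2^1 ≡ 2 (mod 689)
2^2 ≡ 2^2 = 4 ≡ 4 (mod 689)
2^4 ≡ 4^2 = 16 ≡ 16 (mod 689)
2^8 ≡ 16^2 = 256 ≡ 256 (mod 689)
2^16 ≡ 256^2 = 65536 ≡ 81 (mod 689)
2^32 ≡ 81^2 = 6561 ≡ 360 (mod 689)
43 = 32 + 8 + 2 + 1 in binary powers of 2.
So 2^43 ≡ 360 · 256 · 4 · 2 ≡ 50 (mod 689).
Squaring chain: 50 → 433 → 81 → 360; never reaches −1, so base 2 is a Miller–Rabin witness that 689 is composite.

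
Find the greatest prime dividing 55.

55 = 5 · 11
11 is prime.
So 55 = 5 · 11; the largest prime factor is 11.

11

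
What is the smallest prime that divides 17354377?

89

17354377 is odd.
Digit sum 37, not divisible by 3.
Ends in 7: not divisible by 5.
7: 17354377 = 7·2479196 + 5
11: 17354377 = 11·1577670 + 7
13: 17354377 = 13·1334952 + 1
17: 17354377 = 17·1020845 + 12
19: 17354377 = 19·913388 + 5
23: 17354377 = 23·754538 + 3
29: 17354377 = 29·598426 + 23
31: 17354377 = 31·559818 + 19
37: 17354377 = 37·469037 + 8
41: 17354377 = 41·423277 + 20
43: 17354377 = 43·403590 + 7
47: 17354377 = 47·369242 + 3
53: 17354377 = 53·327441 + 4
59: 17354377 = 59·294141 + 58
61: 17354377 = 61·284497 + 60
67: 17354377 = 67·259020 + 37
71: 17354377 = 71·244427 + 60
73: 17354377 = 73·237731 + 14
79: 17354377 = 79·219675 + 52
83: 17354377 = 83·209088 + 73
89: 17354377 = 89·194993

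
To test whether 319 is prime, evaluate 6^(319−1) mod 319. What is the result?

103

6^1 ≡ 6 (mod 319)
6^2 ≡ 6^2 = 36 ≡ 36 (mod 319)
6^4 ≡ 36^2 = 1296 ≡ 20 (mod 319)
6^8 ≡ 20^2 = 400 ≡ 81 (mod 319)
6^16 ≡ 81^2 = 6561 ≡ 181 (mod 319)
6^32 ≡ 181^2 = 32761 ≡ 223 (mod 319)
6^64 ≡ 223^2 = 49729 ≡ 284 (mod 319)
6^128 ≡ 284^2 = 80656 ≡ 268 (mod 319)
6^256 ≡ 268^2 = 71824 ≡ 49 (mod 319)
318 = 256 + 32 + 16 + 8 + 4 + 2 in binary powers of 2.
So 6^318 ≡ 49 · 223 · 181 · 81 · 20 · 36 ≡ 103 (mod 319).
Since 103 ≠ 1, base 6 is a Fermat witness: 319 is composite.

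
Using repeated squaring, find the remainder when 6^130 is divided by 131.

1

6^1 ≡ 6 (mod 131)
6^2 ≡ 6^2 = 36 ≡ 36 (mod 131)
6^4 ≡ 36^2 = 1296 ≡ 117 (mod 131)
6^8 ≡ 117^2 = 13689 ≡ 65 (mod 131)
6^16 ≡ 65^2 = 4225 ≡ 33 (mod 131)
6^32 ≡ 33^2 = 1089 ≡ 41 (mod 131)
6^64 ≡ 41^2 = 1681 ≡ 109 (mod 131)
6^128 ≡ 109^2 = 11881 ≡ 91 (mod 131)
130 = 128 + 2 in binary powers of 2.
So 6^130 ≡ 91 · 36 ≡ 1 (mod 131).
Since the result is 1, base 6 gives no evidence that 131 is composite.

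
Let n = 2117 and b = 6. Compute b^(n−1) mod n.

6^1 ≡ 6 (mod 2117)
6^2 ≡ 6^2 = 36 ≡ 36 (mod 2117)
6^4 ≡ 36^2 = 1296 ≡ 1296 (mod 2117)
6^8 ≡ 1296^2 = 1679616 ≡ 835 (mod 2117)
6^16 ≡ 835^2 = 697225 ≡ 732 (mod 2117)
6^32 ≡ 732^2 = 535824 ≡ 223 (mod 2117)
6^64 ≡ 223^2 = 49729 ≡ 1038 (mod 2117)
6^128 ≡ 1038^2 = 1077444 ≡ 2008 (mod 2117)
6^256 ≡ 2008^2 = 4032064 ≡ 1296 (mod 2117)
6^512 ≡ 1296^2 = 1679616 ≡ 835 (mod 2117)
6^1024 ≡ 835^2 = 697225 ≡ 732 (mod 2117)
6^2048 ≡ 732^2 = 535824 ≡ 223 (mod 2117)
2116 = 2048 + 64 + 4 in binary powers of 2.
So 6^2116 ≡ 223 · 1038 · 1296 ≡ 819 (mod 2117).
Since 819 ≠ 1, base 6 is a Fermat witness: 2117 is composite.

819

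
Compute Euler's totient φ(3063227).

Factor: 3063227 = 109 · 157 · 179.
φ(3063227) = (109−1) · (157−1) · (179−1) = 108 · 156 · 178 = 2998944.

2998944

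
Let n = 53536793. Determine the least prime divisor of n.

89

53536793 is odd.
Digit sum 41, not divisible by 3.
Ends in 3: not divisible by 5.
7: 53536793 = 7·7648113 + 2
11: 53536793 = 11·4866981 + 2
13: 53536793 = 13·4118214 + 11
17: 53536793 = 17·3149223 + 2
19: 53536793 = 19·2817725 + 18
23: 53536793 = 23·2327686 + 15
29: 53536793 = 29·1846096 + 9
31: 53536793 = 31·1726993 + 10
37: 53536793 = 37·1446940 + 13
41: 53536793 = 41·1305775 + 18
43: 53536793 = 43·1245041 + 30
47: 53536793 = 47·1139080 + 33
53: 53536793 = 53·1010128 + 9
59: 53536793 = 59·907403 + 16
61: 53536793 = 61·877652 + 21
67: 53536793 = 67·799056 + 41
71: 53536793 = 71·754039 + 24
73: 53536793 = 73·733380 + 53
79: 53536793 = 79·677680 + 73
83: 53536793 = 83·645021 + 50
89: 53536793 = 89·601537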